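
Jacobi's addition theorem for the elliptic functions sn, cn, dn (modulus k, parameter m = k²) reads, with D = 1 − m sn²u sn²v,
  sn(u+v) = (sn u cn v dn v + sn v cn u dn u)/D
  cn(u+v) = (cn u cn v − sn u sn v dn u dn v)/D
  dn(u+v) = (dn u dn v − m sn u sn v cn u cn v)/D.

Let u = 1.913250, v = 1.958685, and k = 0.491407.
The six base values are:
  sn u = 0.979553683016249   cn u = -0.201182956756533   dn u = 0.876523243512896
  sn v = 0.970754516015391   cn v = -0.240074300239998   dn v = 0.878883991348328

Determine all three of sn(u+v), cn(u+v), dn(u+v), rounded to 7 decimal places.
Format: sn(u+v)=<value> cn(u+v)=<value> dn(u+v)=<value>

m = k² = 0.241480839649
D = 1 − m·sn²u·sn²v = 0.7816475847290815
sn(u+v) = (sn u·cn v·dn v + sn v·cn u·dn u)/D = -0.3778676824575325/0.7816475847290815 = -0.483424614672738
cn(u+v) = (cn u·cn v − sn u·sn v·dn u·dn v)/D = -0.6842433494503107/0.7816475847290815 = -0.8753859959632178
dn(u+v) = (dn u·dn v − m·sn u·sn v·cn u·cn v)/D = 0.7592715917370528/0.7816475847290815 = 0.9713732973411743

sn(u+v)=-0.4834246 cn(u+v)=-0.8753860 dn(u+v)=0.9713733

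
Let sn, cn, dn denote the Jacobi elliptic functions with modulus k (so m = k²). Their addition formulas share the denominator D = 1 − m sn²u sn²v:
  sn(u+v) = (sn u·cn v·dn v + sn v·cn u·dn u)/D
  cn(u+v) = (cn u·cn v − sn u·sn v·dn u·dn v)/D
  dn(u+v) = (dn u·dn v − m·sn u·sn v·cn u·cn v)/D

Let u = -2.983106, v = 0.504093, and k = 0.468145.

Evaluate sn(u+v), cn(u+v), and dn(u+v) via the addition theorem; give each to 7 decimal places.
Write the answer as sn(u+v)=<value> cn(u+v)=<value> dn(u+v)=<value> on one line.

sn u = -0.3467670825663494, cn u = -0.9379512729606068, dn u = 0.9867353286792508
sn v = 0.4791236630714272, cn v = 0.877747409842386, dn v = 0.9745202936952436
m = k² = 0.219159741025
D = 1 − m·sn²u·sn²v = 0.9939503291155406
sn(u+v) = (sn u·cn v·dn v + sn v·cn u·dn u)/D = -0.7400521281067936/0.9939503291155406 = -0.7445564495816643
cn(u+v) = (cn u·cn v − sn u·sn v·dn u·dn v)/D = -0.6635209901981227/0.9939503291155406 = -0.6675595055022036
dn(u+v) = (dn u·dn v − m·sn u·sn v·cn u·cn v)/D = 0.9316160549722939/0.9939503291155406 = 0.9372863287859522

sn(u+v)=-0.7445564 cn(u+v)=-0.6675595 dn(u+v)=0.9372863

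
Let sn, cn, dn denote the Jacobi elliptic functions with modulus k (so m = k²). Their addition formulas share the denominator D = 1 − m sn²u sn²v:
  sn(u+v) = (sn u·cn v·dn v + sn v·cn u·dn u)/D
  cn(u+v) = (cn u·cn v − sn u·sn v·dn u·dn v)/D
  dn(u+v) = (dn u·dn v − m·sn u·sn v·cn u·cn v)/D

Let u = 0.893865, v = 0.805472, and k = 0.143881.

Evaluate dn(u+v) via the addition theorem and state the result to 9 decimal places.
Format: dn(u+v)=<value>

dn(u+v)=0.989742578

sn u = 0.7781824577224629, cn u = 0.6280382651503229, dn u = 0.9937120753501801
sn v = 0.7200604927898398, cn v = 0.6939112960049383, dn v = 0.9946187276877223
m = k² = 0.020701742161
D = 1 − m·sn²u·sn²v = 0.9935000841412455
dn(u+v) = (dn u·dn v − m·sn u·sn v·cn u·cn v)/D = 0.9833093349018555/0.9935000841412455 = 0.9897425783831728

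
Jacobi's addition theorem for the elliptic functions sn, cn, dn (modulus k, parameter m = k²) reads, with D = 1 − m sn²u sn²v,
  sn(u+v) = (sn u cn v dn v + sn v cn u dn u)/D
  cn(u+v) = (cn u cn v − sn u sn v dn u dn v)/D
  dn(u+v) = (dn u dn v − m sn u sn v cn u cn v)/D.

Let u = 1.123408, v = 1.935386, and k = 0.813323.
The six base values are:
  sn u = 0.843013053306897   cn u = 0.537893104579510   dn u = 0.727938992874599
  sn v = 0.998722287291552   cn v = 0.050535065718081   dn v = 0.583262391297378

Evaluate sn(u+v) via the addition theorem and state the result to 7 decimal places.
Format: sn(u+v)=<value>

m = k² = 0.661494302329
D = 1 − m·sn²u·sn²v = 0.5310957276901796
sn(u+v) = (sn u·cn v·dn v + sn v·cn u·dn u)/D = 0.415901053221313/0.5310957276901796 = 0.7830999790379285

sn(u+v)=0.7831000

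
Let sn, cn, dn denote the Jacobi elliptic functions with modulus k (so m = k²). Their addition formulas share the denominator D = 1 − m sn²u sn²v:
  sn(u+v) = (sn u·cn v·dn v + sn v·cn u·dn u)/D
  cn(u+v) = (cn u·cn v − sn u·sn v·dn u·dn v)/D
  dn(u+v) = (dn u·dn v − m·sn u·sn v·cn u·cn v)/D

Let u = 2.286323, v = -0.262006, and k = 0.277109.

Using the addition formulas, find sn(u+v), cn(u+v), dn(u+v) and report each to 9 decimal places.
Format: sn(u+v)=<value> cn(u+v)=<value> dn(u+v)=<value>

sn(u+v)=0.918566408 cn(u+v)=-0.395266687 dn(u+v)=0.967061452

sn u = 0.7894879731061258, cn u = -0.6137660306018746, dn u = 0.9757755066944152
sn v = -0.2587993592968769, cn v = 0.9659311008697908, dn v = 0.9974251190822634
m = k² = 0.076789397881
D = 1 − m·sn²u·sn²v = 0.9967943308868893
sn(u+v) = (sn u·cn v·dn v + sn v·cn u·dn u)/D = 0.9156217883289149/0.9967943308868893 = 0.9185664082923186
cn(u+v) = (cn u·cn v − sn u·sn v·dn u·dn v)/D = -0.3939995924180648/0.9967943308868893 = -0.395266686626826
dn(u+v) = (dn u·dn v − m·sn u·sn v·cn u·cn v)/D = 0.9639613727758548/0.9967943308868893 = 0.9670614518023777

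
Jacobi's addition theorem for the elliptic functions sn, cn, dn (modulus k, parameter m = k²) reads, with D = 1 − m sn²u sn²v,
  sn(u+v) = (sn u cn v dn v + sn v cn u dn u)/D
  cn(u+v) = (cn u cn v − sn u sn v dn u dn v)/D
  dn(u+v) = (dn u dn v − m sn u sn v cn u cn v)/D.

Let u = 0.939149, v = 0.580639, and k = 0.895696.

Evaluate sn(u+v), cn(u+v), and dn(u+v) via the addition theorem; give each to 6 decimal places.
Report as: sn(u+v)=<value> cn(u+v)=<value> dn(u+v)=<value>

sn(u+v)=0.937814 cn(u+v)=0.347139 dn(u+v)=0.542593

sn u = 0.7496778695306764, cn u = 0.6618029101899947, dn u = 0.7410195347109725
sn v = 0.5281452155328093, cn v = 0.8491540680640954, dn v = 0.8810315248569719
m = k² = 0.802271324416
D = 1 − m·sn²u·sn²v = 0.8742299161140481
sn(u+v) = (sn u·cn v·dn v + sn v·cn u·dn u)/D = 0.8198647376618134/0.8742299161140481 = 0.9378136375223947
cn(u+v) = (cn u·cn v − sn u·sn v·dn u·dn v)/D = 0.3034794196770211/0.8742299161140481 = 0.3471391382097596
dn(u+v) = (dn u·dn v − m·sn u·sn v·cn u·cn v)/D = 0.4743507784849837/0.8742299161140481 = 0.54259270901352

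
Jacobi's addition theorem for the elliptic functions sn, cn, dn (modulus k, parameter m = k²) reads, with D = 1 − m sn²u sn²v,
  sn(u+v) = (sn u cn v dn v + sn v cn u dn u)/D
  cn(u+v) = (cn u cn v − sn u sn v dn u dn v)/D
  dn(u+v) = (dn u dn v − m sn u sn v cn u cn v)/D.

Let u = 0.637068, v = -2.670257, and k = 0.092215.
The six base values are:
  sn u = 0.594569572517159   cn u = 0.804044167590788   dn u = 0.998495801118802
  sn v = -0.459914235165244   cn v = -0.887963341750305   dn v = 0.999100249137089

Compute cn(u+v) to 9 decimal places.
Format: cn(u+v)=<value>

cn(u+v)=-0.441448428

m = k² = 0.008503606225
D = 1 − m·sn²u·sn²v = 0.9993641389755751
cn(u+v) = (cn u·cn v − sn u·sn v·dn u·dn v)/D = -0.4411677281682343/0.9993641389755751 = -0.4414484280179045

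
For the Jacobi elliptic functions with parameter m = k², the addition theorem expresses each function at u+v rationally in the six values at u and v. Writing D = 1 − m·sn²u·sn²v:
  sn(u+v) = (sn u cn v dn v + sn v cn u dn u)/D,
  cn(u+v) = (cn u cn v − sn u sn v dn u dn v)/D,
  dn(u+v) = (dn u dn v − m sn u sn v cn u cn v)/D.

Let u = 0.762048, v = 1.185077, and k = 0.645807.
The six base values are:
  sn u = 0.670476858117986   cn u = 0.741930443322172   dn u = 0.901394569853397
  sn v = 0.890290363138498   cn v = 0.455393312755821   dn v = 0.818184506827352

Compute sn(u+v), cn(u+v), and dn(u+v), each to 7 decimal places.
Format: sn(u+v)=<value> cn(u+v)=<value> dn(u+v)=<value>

m = k² = 0.417066681249
D = 1 − m·sn²u·sn²v = 0.8513939720871166
sn(u+v) = (sn u·cn v·dn v + sn v·cn u·dn u)/D = 0.8452181613933636/0.8513939720871166 = 0.9927462362945635
cn(u+v) = (cn u·cn v − sn u·sn v·dn u·dn v)/D = -0.1023618842983061/0.8513939720871166 = -0.1202285753179284
dn(u+v) = (dn u·dn v − m·sn u·sn v·cn u·cn v)/D = 0.6533925843731212/0.8513939720871166 = 0.7674385840099237

sn(u+v)=0.9927462 cn(u+v)=-0.1202286 dn(u+v)=0.7674386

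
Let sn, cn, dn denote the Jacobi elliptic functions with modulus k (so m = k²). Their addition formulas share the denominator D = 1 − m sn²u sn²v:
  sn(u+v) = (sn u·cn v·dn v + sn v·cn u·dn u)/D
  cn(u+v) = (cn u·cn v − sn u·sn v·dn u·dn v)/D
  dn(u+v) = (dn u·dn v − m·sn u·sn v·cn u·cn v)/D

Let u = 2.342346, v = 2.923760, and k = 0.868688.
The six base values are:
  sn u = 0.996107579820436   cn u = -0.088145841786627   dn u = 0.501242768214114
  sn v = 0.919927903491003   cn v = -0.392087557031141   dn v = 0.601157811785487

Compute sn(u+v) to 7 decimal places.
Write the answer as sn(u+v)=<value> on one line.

m = k² = 0.754618841344
D = 1 − m·sn²u·sn²v = 0.3663525104811807
sn(u+v) = (sn u·cn v·dn v + sn v·cn u·dn u)/D = -0.2754337121672734/0.3663525104811807 = -0.7518270089251162

sn(u+v)=-0.7518270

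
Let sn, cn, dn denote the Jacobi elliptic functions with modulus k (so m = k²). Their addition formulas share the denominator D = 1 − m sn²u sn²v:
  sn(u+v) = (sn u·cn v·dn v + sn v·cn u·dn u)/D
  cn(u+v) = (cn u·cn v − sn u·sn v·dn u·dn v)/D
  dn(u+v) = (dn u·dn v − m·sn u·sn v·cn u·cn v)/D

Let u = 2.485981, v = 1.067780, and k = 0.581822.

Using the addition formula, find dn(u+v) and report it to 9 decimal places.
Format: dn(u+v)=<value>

sn u = 0.8097560783371083, cn u = -0.5867666432203751, dn u = 0.8820617026709986
sn v = 0.8486142079483359, cn v = 0.529012217314703, dn v = 0.8696082031247021
m = k² = 0.338516839684
D = 1 − m·sn²u·sn²v = 0.8401512264548615
dn(u+v) = (dn u·dn v − m·sn u·sn v·cn u·cn v)/D = 0.8392545287360909/0.8401512264548615 = 0.9989326948642872

dn(u+v)=0.998932695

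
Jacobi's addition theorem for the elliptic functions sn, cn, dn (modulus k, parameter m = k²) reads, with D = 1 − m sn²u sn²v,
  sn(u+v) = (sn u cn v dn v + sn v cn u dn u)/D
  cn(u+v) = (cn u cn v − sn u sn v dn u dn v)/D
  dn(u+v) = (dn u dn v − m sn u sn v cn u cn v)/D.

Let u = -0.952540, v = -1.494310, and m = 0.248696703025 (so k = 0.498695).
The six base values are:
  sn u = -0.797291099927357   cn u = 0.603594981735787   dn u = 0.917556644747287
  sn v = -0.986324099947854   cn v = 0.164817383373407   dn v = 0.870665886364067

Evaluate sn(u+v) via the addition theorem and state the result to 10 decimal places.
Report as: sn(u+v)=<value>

sn(u+v)=-0.7807453917

m = k² = 0.248696703025
D = 1 − m·sn²u·sn²v = 0.8462046694544065
sn(u+v) = (sn u·cn v·dn v + sn v·cn u·dn u)/D = -0.6606703961535361/0.8462046694544065 = -0.7807453917496174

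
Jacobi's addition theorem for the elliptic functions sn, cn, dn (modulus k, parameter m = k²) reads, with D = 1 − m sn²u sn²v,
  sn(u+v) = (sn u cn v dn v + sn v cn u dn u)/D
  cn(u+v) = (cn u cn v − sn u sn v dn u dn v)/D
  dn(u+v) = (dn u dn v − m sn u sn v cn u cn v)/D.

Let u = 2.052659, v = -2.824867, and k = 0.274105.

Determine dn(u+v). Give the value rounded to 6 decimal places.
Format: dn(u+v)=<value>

sn u = 0.9069409698537445, cn u = -0.4212577325115224, dn u = 0.9686069917531882
sn v = -0.3687915322107003, cn v = -0.9295121332019739, dn v = 0.9948775284086627
m = k² = 0.075133551025
D = 1 − m·sn²u·sn²v = 0.9915946880013514
dn(u+v) = (dn u·dn v − m·sn u·sn v·cn u·cn v)/D = 0.9734853690952431/0.9915946880013514 = 0.9817371763632485

dn(u+v)=0.981737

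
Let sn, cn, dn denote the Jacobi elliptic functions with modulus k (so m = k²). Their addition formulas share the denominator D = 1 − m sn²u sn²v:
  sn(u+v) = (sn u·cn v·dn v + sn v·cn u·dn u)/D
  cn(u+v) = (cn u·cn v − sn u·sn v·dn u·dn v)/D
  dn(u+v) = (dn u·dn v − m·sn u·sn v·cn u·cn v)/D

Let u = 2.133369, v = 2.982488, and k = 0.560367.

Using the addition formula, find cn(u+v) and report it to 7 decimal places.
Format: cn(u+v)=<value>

cn(u+v)=-0.0419618

sn u = 0.9415750569859314, cn u = -0.3368032245420759, dn u = 0.8494757950142401
sn v = 0.4412017049126837, cn v = -0.8974079649647317, dn v = 0.968955580096233
m = k² = 0.314011174689
D = 1 − m·sn²u·sn²v = 0.9458087263929271
cn(u+v) = (cn u·cn v − sn u·sn v·dn u·dn v)/D = -0.03968781764953485/0.9458087263929271 = -0.04196177994772162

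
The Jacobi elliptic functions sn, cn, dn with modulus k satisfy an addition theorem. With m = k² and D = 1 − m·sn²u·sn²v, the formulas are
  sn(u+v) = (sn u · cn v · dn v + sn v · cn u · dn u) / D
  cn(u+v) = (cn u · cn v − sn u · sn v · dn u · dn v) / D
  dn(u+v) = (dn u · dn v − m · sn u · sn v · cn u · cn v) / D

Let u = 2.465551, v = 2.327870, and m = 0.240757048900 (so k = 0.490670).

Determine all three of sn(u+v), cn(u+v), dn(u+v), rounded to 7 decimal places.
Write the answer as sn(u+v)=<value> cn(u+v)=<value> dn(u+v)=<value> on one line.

sn(u+v)=-0.9764569 cn(u+v)=-0.2157126 dn(u+v)=0.8777504

sn u = 0.7653140714202678, cn u = -0.6436570298583969, dn u = 0.9268156459077155
sn v = 0.840406319634752, cn v = -0.5419568413794322, dn v = 0.9110200007118663
m = k² = 0.2407570489
D = 1 − m·sn²u·sn²v = 0.9004051166170897
sn(u+v) = (sn u·cn v·dn v + sn v·cn u·dn u)/D = -0.8792067834144481/0.9004051166170897 = -0.9764568938898461
cn(u+v) = (cn u·cn v − sn u·sn v·dn u·dn v)/D = -0.1942287466577866/0.9004051166170897 = -0.215712619878842
dn(u+v) = (dn u·dn v − m·sn u·sn v·cn u·cn v)/D = 0.7903309910739037/0.9004051166170897 = 0.8777504442036654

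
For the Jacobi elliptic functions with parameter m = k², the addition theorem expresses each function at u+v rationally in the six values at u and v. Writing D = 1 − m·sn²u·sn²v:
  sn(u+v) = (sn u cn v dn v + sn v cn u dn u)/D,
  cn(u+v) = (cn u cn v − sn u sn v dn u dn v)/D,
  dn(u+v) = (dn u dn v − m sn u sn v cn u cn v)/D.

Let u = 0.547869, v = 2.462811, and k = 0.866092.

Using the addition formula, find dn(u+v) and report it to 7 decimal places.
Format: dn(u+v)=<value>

dn(u+v)=0.6331562

sn u = 0.5043891625215827, cn u = 0.863476445961774, dn u = 0.8995356207005559
sn v = 0.9880425441216824, cn v = -0.1541814872335626, dn v = 0.5174131211527018
m = k² = 0.750115352464
D = 1 − m·sn²u·sn²v = 0.8137008652206172
dn(u+v) = (dn u·dn v − m·sn u·sn v·cn u·cn v)/D = 0.5151997604046462/0.8137008652206172 = 0.6331562155399221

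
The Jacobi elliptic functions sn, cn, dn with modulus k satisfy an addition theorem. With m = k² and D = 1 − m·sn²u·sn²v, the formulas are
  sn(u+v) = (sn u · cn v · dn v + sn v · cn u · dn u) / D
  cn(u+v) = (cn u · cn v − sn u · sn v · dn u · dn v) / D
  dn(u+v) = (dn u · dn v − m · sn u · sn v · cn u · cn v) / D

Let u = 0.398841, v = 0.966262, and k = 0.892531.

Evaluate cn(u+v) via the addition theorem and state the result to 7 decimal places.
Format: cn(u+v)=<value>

cn(u+v)=0.4260337

sn u = 0.3808600482361706, cn u = 0.9246326966193342, dn u = 0.9404509573663321
sn v = 0.7631716750386813, cn v = 0.6461957864445214, dn v = 0.7321398178838408
m = k² = 0.796611585961
D = 1 − m·sn²u·sn²v = 0.9326989343133962
cn(u+v) = (cn u·cn v − sn u·sn v·dn u·dn v)/D = 0.397361150910327/0.9326989343133962 = 0.4260336709860651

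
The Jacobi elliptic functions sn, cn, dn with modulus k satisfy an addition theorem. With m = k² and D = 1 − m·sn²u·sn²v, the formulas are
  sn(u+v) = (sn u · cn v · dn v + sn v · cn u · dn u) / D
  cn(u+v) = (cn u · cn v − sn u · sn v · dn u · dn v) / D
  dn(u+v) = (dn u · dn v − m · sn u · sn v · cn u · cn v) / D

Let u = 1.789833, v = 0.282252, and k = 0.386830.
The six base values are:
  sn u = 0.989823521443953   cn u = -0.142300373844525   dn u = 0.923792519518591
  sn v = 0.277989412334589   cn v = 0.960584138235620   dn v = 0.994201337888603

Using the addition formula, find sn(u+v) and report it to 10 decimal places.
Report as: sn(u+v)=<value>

m = k² = 0.1496374489
D = 1 − m·sn²u·sn²v = 0.988670458199342
sn(u+v) = (sn u·cn v·dn v + sn v·cn u·dn u)/D = 0.908751973543665/0.988670458199342 = 0.9191656997608365

sn(u+v)=0.9191656998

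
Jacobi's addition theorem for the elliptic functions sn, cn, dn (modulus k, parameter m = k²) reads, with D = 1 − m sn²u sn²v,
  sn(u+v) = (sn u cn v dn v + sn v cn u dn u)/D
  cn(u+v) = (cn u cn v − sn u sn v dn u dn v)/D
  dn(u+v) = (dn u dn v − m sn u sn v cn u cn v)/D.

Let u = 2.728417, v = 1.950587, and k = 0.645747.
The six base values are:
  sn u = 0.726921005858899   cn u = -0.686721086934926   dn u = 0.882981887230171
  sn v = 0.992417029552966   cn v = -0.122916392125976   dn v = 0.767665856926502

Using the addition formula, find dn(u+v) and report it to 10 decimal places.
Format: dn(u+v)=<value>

m = k² = 0.416989188009
D = 1 − m·sn²u·sn²v = 0.7829860518519278
dn(u+v) = (dn u·dn v − m·sn u·sn v·cn u·cn v)/D = 0.6524430763749475/0.7829860518519278 = 0.8332754776816031

dn(u+v)=0.8332754777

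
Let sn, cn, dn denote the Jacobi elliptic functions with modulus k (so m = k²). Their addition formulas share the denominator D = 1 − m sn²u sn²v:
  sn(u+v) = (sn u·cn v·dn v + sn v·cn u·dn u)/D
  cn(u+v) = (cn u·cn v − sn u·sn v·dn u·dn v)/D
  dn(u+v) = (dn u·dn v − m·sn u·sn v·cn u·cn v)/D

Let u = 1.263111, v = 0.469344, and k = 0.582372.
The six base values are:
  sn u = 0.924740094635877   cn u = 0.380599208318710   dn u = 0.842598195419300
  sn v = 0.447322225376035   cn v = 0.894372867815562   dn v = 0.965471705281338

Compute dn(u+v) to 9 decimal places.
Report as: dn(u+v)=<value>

dn(u+v)=0.812925965

m = k² = 0.339157146384
D = 1 − m·sn²u·sn²v = 0.9419661607751497
dn(u+v) = (dn u·dn v − m·sn u·sn v·cn u·cn v)/D = 0.7657487506668751/0.9419661607751497 = 0.812925965447353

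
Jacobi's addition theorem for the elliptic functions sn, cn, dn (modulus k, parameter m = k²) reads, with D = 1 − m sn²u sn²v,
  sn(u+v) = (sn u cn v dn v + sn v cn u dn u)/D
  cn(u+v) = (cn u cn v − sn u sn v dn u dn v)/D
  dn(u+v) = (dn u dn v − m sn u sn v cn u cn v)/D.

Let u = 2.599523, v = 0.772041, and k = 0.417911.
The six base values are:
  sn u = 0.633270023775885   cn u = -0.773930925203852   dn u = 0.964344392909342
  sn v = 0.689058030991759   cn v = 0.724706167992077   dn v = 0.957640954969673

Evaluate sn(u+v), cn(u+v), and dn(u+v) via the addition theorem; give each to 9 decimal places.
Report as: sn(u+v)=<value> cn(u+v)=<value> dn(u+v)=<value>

sn(u+v)=-0.077346273 cn(u+v)=-0.997004290 dn(u+v)=0.999477448

m = k² = 0.174649603921
D = 1 − m·sn²u·sn²v = 0.9667449913989295
sn(u+v) = (sn u·cn v·dn v + sn v·cn u·dn u)/D = -0.07477412199796098/0.9667449913989295 = -0.07734627297086793
cn(u+v) = (cn u·cn v − sn u·sn v·dn u·dn v)/D = -0.9638489036536538/0.9667449913989295 = -0.9970042898892241
dn(u+v) = (dn u·dn v − m·sn u·sn v·cn u·cn v)/D = 0.9662398164470476/0.9667449913989295 = 0.9994774475623081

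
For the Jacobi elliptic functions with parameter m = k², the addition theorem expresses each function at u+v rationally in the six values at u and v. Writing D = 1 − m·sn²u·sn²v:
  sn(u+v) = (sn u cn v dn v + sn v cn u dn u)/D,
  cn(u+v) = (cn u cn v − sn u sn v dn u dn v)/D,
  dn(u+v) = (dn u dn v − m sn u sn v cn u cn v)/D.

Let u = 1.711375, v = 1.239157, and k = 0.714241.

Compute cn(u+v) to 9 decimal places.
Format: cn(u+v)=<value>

cn(u+v)=-0.738335167

sn u = 0.9943701013095758, cn u = 0.1059627369483436, dn u = 0.7039799002770841
sn v = 0.9002431637229112, cn v = 0.435387466712311, dn v = 0.7658740870700774
m = k² = 0.510140206081
D = 1 − m·sn²u·sn²v = 0.5912052285791038
cn(u+v) = (cn u·cn v − sn u·sn v·dn u·dn v)/D = -0.4365076111565285/0.5912052285791038 = -0.7383351669700657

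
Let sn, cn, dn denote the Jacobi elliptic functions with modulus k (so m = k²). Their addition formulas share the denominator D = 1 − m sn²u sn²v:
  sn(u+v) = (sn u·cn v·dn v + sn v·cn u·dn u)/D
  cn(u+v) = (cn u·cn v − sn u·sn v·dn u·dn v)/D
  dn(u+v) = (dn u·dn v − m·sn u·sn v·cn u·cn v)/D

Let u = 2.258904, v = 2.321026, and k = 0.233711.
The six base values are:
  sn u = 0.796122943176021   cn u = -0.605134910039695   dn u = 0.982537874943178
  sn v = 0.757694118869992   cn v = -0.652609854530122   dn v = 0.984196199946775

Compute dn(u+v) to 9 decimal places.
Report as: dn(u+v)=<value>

m = k² = 0.054620831521
D = 1 − m·sn²u·sn²v = 0.9801250328399912
dn(u+v) = (dn u·dn v − m·sn u·sn v·cn u·cn v)/D = 0.9539982182650616/0.9801250328399912 = 0.9733433860991949

dn(u+v)=0.973343386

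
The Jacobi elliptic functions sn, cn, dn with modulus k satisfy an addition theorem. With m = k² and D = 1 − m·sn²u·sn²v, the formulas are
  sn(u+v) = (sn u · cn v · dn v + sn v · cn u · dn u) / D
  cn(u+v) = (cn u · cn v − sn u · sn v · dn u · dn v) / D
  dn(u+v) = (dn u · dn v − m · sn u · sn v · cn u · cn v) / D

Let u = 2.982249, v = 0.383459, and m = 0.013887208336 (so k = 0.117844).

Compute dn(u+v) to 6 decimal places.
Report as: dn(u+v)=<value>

dn(u+v)=0.999689

sn u = 0.1695029507968782, cn u = -0.9855296797515289, dn u = 0.9998004816666821
sn v = 0.3740129868747121, cn v = 0.9274234661949505, dn v = 0.999028216789485
m = k² = 0.013887208336
D = 1 − m·sn²u·sn²v = 0.9999441860393451
dn(u+v) = (dn u·dn v − m·sn u·sn v·cn u·cn v)/D = 0.9996335787878565/0.9999441860393451 = 0.9996893754113228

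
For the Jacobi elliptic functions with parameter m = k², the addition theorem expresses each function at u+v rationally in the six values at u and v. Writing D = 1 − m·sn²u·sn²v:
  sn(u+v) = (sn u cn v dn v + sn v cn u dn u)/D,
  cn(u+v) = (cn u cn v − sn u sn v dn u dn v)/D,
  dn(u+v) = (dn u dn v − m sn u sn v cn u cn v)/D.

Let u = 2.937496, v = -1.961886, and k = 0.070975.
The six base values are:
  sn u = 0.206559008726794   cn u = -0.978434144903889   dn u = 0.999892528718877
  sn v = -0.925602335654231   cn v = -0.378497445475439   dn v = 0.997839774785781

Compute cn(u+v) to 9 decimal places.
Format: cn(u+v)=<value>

m = k² = 0.005037450625
D = 1 − m·sn²u·sn²v = 0.9998158600726017
cn(u+v) = (cn u·cn v − sn u·sn v·dn u·dn v)/D = 0.5610928054308517/0.9998158600726017 = 0.5611961440480729

cn(u+v)=0.561196144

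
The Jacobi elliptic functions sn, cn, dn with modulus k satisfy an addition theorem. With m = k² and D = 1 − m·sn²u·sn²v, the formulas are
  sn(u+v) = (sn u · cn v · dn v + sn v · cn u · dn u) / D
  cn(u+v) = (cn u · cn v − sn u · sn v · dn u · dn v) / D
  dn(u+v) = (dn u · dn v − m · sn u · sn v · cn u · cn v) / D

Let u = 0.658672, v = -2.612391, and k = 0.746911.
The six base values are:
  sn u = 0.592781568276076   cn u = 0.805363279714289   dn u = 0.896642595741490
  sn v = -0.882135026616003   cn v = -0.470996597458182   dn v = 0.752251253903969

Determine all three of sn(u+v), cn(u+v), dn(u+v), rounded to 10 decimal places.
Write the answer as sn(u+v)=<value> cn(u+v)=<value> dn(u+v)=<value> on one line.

sn(u+v)=-0.9995066047 cn(u+v)=-0.0314093468 dn(u+v)=0.6653377556

m = k² = 0.557876041921
D = 1 − m·sn²u·sn²v = 0.8474552634040722
sn(u+v) = (sn u·cn v·dn v + sn v·cn u·dn u)/D = -0.8470371329994635/0.8474552634040722 = -0.999506604746392
cn(u+v) = (cn u·cn v − sn u·sn v·dn u·dn v)/D = -0.02661801629187691/0.8474552634040722 = -0.0314093468308371
dn(u+v) = (dn u·dn v − m·sn u·sn v·cn u·cn v)/D = 0.5638439829411089/0.8474552634040722 = 0.6653377556193953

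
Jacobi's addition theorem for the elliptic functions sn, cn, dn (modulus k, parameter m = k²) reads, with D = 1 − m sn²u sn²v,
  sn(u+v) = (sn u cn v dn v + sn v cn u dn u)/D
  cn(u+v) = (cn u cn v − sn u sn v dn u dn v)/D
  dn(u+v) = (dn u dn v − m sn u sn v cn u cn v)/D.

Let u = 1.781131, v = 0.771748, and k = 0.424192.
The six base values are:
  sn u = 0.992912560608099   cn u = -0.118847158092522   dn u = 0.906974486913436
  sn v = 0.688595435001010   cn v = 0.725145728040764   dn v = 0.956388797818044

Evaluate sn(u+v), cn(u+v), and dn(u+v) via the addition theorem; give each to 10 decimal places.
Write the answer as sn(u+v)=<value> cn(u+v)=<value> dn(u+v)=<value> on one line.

m = k² = 0.179938852864
D = 1 − m·sn²u·sn²v = 0.915884654074722
sn(u+v) = (sn u·cn v·dn v + sn v·cn u·dn u)/D = 0.614381336433291/0.915884654074722 = 0.6708064533016697
cn(u+v) = (cn u·cn v − sn u·sn v·dn u·dn v)/D = -0.6792497869061253/0.915884654074722 = -0.7416324576290029
dn(u+v) = (dn u·dn v − m·sn u·sn v·cn u·cn v)/D = 0.8780228833338223/0.915884654074722 = 0.9586609835938895

sn(u+v)=0.6708064533 cn(u+v)=-0.7416324576 dn(u+v)=0.9586609836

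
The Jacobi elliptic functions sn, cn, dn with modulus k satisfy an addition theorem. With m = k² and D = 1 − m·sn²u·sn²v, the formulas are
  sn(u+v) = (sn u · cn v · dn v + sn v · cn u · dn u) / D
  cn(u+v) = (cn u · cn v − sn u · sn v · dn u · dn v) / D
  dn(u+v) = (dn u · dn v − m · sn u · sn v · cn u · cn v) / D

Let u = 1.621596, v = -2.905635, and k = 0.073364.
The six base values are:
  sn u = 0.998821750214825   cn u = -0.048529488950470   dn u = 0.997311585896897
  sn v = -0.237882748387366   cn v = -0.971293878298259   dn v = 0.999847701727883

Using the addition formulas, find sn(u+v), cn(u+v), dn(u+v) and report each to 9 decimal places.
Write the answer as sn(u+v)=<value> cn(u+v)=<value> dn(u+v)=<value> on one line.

m = k² = 0.005382276496
D = 1 − m·sn²u·sn²v = 0.9996961439546667
sn(u+v) = (sn u·cn v·dn v + sn v·cn u·dn u)/D = -0.9584884071350516/0.9996961439546667 = -0.9587797381546329
cn(u+v) = (cn u·cn v − sn u·sn v·dn u·dn v)/D = 0.2840639956515809/0.9996961439546667 = 0.2841503364490944
dn(u+v) = (dn u·dn v − m·sn u·sn v·cn u·cn v)/D = 0.9972199770751285/0.9996961439546667 = 0.9975230804934959

sn(u+v)=-0.958779738 cn(u+v)=0.284150336 dn(u+v)=0.997523080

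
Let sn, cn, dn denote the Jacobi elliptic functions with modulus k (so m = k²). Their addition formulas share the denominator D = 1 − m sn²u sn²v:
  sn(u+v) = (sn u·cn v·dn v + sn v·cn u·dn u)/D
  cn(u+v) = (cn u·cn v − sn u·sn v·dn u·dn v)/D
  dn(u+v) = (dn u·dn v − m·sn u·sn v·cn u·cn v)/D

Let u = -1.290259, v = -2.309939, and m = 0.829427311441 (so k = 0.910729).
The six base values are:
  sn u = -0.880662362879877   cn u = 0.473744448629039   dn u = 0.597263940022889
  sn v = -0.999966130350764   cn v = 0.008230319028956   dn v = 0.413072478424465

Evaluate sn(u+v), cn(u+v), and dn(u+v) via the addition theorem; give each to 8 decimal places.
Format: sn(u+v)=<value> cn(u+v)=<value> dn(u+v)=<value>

sn(u+v)=-0.80145940 cn(u+v)=-0.59804919 dn(u+v)=0.68354079

m = k² = 0.829427311441
D = 1 − m·sn²u·sn²v = 0.3567677883641933
sn(u+v) = (sn u·cn v·dn v + sn v·cn u·dn u)/D = -0.2859348964519431/0.3567677883641933 = -0.8014593967773147
cn(u+v) = (cn u·cn v − sn u·sn v·dn u·dn v)/D = -0.2133646873437459/0.3567677883641933 = -0.5980491913859117
dn(u+v) = (dn u·dn v − m·sn u·sn v·cn u·cn v)/D = 0.2438653361307019/0.3567677883641933 = 0.6835407906325919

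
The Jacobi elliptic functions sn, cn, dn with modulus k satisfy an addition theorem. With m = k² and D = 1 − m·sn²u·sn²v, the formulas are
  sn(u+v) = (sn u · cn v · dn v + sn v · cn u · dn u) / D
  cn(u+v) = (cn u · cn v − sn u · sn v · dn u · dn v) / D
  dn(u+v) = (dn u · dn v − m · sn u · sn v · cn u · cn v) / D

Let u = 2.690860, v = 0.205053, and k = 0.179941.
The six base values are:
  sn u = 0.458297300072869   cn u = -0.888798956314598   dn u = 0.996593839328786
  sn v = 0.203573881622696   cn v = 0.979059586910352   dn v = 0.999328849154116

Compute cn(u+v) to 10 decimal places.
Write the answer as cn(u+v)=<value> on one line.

cn(u+v)=-0.9633758258

m = k² = 0.032378763481
D = 1 − m·sn²u·sn²v = 0.9997181623740009
cn(u+v) = (cn u·cn v − sn u·sn v·dn u·dn v)/D = -0.9631043102092465/0.9997181623740009 = -0.963375825764925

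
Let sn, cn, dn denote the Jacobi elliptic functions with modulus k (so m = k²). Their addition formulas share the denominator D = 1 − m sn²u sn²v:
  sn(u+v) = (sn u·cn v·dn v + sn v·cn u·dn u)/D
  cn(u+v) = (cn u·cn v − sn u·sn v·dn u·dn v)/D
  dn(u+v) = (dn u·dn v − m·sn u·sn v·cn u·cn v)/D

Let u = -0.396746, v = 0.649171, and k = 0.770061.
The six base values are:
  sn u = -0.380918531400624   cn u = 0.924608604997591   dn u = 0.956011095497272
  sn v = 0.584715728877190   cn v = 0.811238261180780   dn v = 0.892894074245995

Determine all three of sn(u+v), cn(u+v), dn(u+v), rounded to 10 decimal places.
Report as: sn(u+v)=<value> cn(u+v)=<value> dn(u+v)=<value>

m = k² = 0.592993943721
D = 1 − m·sn²u·sn²v = 0.9705826184429828
sn(u+v) = (sn u·cn v·dn v + sn v·cn u·dn u)/D = 0.2409330566085674/0.9705826184429828 = 0.2482354948773699
cn(u+v) = (cn u·cn v − sn u·sn v·dn u·dn v)/D = 0.9402031064918312/0.9705826184429828 = 0.968699715641017
dn(u+v) = (dn u·dn v − m·sn u·sn v·cn u·cn v)/D = 0.9526846641398754/0.9705826184429828 = 0.9815595767294705

sn(u+v)=0.2482354949 cn(u+v)=0.9686997156 dn(u+v)=0.9815595767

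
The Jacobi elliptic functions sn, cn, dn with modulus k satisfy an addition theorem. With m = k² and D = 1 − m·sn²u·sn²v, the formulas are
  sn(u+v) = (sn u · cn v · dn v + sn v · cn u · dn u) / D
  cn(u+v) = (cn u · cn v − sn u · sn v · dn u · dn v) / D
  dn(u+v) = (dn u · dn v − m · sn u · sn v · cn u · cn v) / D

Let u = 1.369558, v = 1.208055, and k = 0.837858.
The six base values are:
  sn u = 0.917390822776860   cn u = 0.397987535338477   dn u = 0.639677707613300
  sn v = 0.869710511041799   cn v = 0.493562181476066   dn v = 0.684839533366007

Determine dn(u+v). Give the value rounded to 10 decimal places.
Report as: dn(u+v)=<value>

dn(u+v)=0.5931065707

m = k² = 0.702006028164
D = 1 − m·sn²u·sn²v = 0.5531116205254919
dn(u+v) = (dn u·dn v − m·sn u·sn v·cn u·cn v)/D = 0.3280541364494315/0.5531116205254919 = 0.5931065706733097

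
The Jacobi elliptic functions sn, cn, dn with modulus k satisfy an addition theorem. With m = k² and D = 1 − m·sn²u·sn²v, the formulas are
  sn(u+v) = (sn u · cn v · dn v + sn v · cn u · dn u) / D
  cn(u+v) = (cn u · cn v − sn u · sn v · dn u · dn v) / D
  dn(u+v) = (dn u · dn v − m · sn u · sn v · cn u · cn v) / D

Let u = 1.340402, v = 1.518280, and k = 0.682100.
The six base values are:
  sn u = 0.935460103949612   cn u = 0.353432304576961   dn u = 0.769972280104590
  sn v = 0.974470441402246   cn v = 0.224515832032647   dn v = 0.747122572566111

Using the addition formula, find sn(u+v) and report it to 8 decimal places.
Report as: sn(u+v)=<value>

sn(u+v)=0.68815466

m = k² = 0.46526041
D = 1 − m·sn²u·sn²v = 0.6133802996933102
sn(u+v) = (sn u·cn v·dn v + sn v·cn u·dn u)/D = 0.4221005093165783/0.6133802996933102 = 0.6881546562998979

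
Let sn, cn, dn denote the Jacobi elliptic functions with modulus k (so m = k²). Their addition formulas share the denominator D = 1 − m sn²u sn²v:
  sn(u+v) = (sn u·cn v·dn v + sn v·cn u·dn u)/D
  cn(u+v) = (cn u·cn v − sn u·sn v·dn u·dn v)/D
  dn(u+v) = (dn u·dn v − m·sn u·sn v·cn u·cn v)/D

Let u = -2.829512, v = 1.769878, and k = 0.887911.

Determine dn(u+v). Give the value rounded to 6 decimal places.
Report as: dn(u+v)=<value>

dn(u+v)=0.699109

sn u = -0.9588298689653577, cn u = -0.2839811303236098, dn u = 0.5245890421566518
sn v = 0.976257670555739, cn v = 0.2166124665874108, dn v = 0.4986039329520327
m = k² = 0.788385943921
D = 1 − m·sn²u·sn²v = 0.3092022727835323
dn(u+v) = (dn u·dn v − m·sn u·sn v·cn u·cn v)/D = 0.2161661355387278/0.3092022727835323 = 0.6991091417043443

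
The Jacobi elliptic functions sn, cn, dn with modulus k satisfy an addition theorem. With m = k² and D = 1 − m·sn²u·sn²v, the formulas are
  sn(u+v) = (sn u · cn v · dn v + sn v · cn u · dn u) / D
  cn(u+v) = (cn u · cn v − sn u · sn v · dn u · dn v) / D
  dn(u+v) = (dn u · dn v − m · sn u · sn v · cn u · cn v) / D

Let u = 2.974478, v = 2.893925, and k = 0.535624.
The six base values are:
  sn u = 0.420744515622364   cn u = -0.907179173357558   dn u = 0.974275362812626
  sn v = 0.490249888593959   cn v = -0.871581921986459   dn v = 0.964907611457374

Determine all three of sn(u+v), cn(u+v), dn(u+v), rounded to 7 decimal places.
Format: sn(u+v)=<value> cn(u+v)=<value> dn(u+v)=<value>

m = k² = 0.286893069376
D = 1 − m·sn²u·sn²v = 0.9877934765000574
sn(u+v) = (sn u·cn v·dn v + sn v·cn u·dn u)/D = -0.7871480655681968/0.9877934765000574 = -0.7968751406996673
cn(u+v) = (cn u·cn v − sn u·sn v·dn u·dn v)/D = 0.596769532640797/0.9877934765000574 = 0.6041440309519622
dn(u+v) = (dn u·dn v − m·sn u·sn v·cn u·cn v)/D = 0.8932952538310852/0.9877934765000574 = 0.9043340284005543

sn(u+v)=-0.7968751 cn(u+v)=0.6041440 dn(u+v)=0.9043340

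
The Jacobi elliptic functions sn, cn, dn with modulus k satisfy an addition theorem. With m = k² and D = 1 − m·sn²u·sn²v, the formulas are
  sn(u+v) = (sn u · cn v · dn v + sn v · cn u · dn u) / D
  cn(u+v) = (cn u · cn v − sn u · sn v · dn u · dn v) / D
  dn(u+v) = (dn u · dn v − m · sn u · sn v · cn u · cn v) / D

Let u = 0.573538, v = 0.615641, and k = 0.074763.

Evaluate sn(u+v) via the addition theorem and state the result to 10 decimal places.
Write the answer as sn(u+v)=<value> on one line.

sn u = 0.5424690943568598, cn u = 0.8400757594810413, dn u = 0.9991772419473499
sn v = 0.577317468892441, cn v = 0.8165197732520783, dn v = 0.9990680872547447
m = k² = 0.005589506169
D = 1 − m·sn²u·sn²v = 0.9994517825708969
sn(u+v) = (sn u·cn v·dn v + sn v·cn u·dn u)/D = 0.9271153449006509/0.9994517825708969 = 0.9276238844817761

sn(u+v)=0.9276238845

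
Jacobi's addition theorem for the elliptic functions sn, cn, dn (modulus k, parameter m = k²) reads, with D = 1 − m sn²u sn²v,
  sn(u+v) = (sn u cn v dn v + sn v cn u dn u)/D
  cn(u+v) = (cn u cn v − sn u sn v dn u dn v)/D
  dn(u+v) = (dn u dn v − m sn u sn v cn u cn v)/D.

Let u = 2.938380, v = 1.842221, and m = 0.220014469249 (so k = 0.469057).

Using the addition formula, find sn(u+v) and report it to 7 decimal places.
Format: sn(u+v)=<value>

sn u = 0.3885371707583567, cn u = -0.9214330507091069, dn u = 0.9832529513977451
sn v = 0.9884109526511119, cn v = -0.1518018072333839, dn v = 0.8860335759364692
m = k² = 0.220014469249
D = 1 − m·sn²u·sn²v = 0.9675517343855813
sn(u+v) = (sn u·cn v·dn v + sn v·cn u·dn u)/D = -0.9477609007867811/0.9675517343855813 = -0.979545451787787

sn(u+v)=-0.9795455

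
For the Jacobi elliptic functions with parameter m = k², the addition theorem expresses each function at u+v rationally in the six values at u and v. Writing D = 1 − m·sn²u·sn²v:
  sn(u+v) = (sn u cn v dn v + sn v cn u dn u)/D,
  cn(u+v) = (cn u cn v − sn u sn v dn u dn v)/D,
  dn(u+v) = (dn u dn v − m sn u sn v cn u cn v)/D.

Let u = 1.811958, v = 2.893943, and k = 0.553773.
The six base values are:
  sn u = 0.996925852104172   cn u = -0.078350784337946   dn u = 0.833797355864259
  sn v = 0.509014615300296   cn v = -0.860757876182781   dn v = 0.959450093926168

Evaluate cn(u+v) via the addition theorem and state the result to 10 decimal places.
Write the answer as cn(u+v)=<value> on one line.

cn(u+v)=-0.3675356512

m = k² = 0.306664535529
D = 1 − m·sn²u·sn²v = 0.9210322478721052
cn(u+v) = (cn u·cn v − sn u·sn v·dn u·dn v)/D = -0.3385121870392256/0.9210322478721052 = -0.367535651244897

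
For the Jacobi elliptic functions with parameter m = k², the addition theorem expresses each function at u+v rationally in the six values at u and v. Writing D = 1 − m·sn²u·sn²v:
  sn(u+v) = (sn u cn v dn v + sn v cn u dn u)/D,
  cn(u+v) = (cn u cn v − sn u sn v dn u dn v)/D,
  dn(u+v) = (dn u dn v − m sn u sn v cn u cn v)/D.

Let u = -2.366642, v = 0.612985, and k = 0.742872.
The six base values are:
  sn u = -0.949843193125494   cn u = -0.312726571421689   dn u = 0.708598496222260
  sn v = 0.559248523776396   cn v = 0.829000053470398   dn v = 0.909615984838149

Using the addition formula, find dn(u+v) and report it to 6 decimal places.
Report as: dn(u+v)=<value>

m = k² = 0.551858808384
D = 1 − m·sn²u·sn²v = 0.8442810376185511
dn(u+v) = (dn u·dn v − m·sn u·sn v·cn u·cn v)/D = 0.5685541832328932/0.8442810376185511 = 0.6734181604227476

dn(u+v)=0.673418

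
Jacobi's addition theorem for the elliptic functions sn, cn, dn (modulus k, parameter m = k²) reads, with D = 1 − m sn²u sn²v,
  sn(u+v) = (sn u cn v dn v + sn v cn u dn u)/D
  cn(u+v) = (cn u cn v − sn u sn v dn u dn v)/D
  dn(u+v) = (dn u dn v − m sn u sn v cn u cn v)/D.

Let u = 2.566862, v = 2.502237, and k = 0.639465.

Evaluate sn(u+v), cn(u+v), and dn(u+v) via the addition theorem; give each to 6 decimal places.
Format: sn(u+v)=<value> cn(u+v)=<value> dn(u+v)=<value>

sn u = 0.8105667650633285, cn u = -0.5856462408099029, dn u = 0.8551812489386818
sn v = 0.8414630398714561, cn v = -0.5403146791734315, dn v = 0.84288983942887
m = k² = 0.408915486225
D = 1 − m·sn²u·sn²v = 0.8097690250683777
sn(u+v) = (sn u·cn v·dn v + sn v·cn u·dn u)/D = -0.7905860133890551/0.8097690250683777 = -0.9763105143745122
cn(u+v) = (cn u·cn v − sn u·sn v·dn u·dn v)/D = -0.1752130970954846/0.8097690250683777 = -0.2163741655599749
dn(u+v) = (dn u·dn v − m·sn u·sn v·cn u·cn v)/D = 0.6325685443174803/0.8097690250683777 = 0.781171574529003

sn(u+v)=-0.976311 cn(u+v)=-0.216374 dn(u+v)=0.781172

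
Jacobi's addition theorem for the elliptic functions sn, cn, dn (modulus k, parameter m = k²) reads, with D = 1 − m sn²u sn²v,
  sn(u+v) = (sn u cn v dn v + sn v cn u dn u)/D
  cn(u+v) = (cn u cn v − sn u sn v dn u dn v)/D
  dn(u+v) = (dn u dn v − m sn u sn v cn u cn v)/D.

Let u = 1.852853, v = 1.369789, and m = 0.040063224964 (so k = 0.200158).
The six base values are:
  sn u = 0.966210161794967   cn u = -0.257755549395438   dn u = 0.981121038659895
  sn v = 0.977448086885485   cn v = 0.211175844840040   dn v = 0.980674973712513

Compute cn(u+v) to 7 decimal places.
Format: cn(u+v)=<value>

m = k² = 0.040063224964
D = 1 − m·sn²u·sn²v = 0.9642664216087458
cn(u+v) = (cn u·cn v − sn u·sn v·dn u·dn v)/D = -0.9631159585274878/0.9642664216087458 = -0.998806903304443

cn(u+v)=-0.9988069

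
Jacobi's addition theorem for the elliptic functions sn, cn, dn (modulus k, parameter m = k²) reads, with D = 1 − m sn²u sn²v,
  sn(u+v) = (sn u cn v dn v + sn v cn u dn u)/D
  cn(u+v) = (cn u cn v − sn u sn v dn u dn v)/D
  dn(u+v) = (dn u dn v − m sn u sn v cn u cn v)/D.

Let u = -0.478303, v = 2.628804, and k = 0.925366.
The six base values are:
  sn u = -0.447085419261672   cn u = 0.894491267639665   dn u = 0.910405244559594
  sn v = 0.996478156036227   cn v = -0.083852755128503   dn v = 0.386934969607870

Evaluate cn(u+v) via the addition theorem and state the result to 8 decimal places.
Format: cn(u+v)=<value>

m = k² = 0.856302233956
D = 1 − m·sn²u·sn²v = 0.8300412000903433
cn(u+v) = (cn u·cn v − sn u·sn v·dn u·dn v)/D = 0.08193349356520515/0.8300412000903433 = 0.09871015264819066

cn(u+v)=0.09871015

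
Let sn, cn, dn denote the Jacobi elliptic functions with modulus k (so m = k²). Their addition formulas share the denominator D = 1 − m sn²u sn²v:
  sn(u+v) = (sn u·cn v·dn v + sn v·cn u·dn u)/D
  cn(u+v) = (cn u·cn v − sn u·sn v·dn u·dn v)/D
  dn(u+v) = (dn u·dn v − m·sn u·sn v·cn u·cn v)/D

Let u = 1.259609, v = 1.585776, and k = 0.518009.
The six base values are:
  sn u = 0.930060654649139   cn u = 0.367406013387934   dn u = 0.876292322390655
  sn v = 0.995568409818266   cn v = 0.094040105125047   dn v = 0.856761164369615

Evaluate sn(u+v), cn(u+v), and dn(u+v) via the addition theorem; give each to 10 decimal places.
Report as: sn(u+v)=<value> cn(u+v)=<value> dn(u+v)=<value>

m = k² = 0.268333324081
D = 1 − m·sn²u·sn²v = 0.7699409242838562
sn(u+v) = (sn u·cn v·dn v + sn v·cn u·dn u)/D = 0.395463199016942/0.7699409242838562 = 0.5136279765681678
cn(u+v) = (cn u·cn v − sn u·sn v·dn u·dn v)/D = -0.6606193193590128/0.7699409242838562 = -0.8580129962223705
dn(u+v) = (dn u·dn v − m·sn u·sn v·cn u·cn v)/D = 0.7421887037386856/0.7699409242838562 = 0.963955389732032

sn(u+v)=0.5136279766 cn(u+v)=-0.8580129962 dn(u+v)=0.9639553897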